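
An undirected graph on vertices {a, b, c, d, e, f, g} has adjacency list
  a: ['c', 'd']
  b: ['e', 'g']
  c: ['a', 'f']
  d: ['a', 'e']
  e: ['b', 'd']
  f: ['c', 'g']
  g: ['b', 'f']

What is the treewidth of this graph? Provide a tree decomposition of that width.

The largest bag has 3 vertices, giving width 2; this decomposition certifies tw(G) ≤ 2. Since g–b–e–d–a–c–f–g is a cycle in G, G is not acyclic. Forests are exactly the graphs of treewidth ≤ 1, so tw(G) ≥ 2. Therefore the treewidth is 2.

Treewidth 2.
One such decomposition:
Bags: B1 = {b, e, g}  B2 = {d, e, g}  B3 = {a, d, g}  B4 = {a, c, g}  B5 = {c, f, g}
Tree: B1–B2, B2–B3, B3–B4, B4–B5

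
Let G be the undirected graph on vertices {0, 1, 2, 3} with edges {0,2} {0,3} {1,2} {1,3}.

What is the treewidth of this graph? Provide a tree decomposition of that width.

Every bag has size at most 3, so the width is 3 − 1 = 2 and tw(G) ≤ 2. For the lower bound, G contains the cycle 0–2–1–3–0, so G is not a forest; only forests have treewidth ≤ 1, hence tw(G) ≥ 2. Therefore the treewidth is 2.

Treewidth 2.
Bags: B1 = {0, 1, 2}  B2 = {0, 1, 3}
Tree: B1–B2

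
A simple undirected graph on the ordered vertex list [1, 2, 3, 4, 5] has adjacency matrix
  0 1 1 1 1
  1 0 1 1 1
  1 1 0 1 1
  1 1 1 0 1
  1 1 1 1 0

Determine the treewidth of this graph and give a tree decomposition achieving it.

Treewidth 4.
Bags: B1 = {1, 2, 3, 4, 5}
Tree: (single bag)

A single bag containing all 5 vertices is trivially a valid decomposition of width 4. For the lower bound, the 5 vertices {1, 2, 3, 4, 5} are pairwise adjacent, and any tree decomposition puts a clique entirely inside one bag — forcing width ≥ 4. The upper and lower bounds meet at 4, so that is the treewidth.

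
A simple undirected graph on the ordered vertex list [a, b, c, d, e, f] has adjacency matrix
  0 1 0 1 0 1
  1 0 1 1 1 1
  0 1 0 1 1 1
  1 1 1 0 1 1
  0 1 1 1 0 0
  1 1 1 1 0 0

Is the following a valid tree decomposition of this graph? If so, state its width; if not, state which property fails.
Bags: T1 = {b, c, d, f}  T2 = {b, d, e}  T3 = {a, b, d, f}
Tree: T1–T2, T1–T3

A tree decomposition must satisfy three properties: every vertex lies in some bag; for every edge, both endpoints lie together in some bag; and for every vertex, the bags containing it form a connected subtree. Here edge (c,e) lies in no bag, so the decomposition is invalid.

No — edge (c,e) lies in no bag.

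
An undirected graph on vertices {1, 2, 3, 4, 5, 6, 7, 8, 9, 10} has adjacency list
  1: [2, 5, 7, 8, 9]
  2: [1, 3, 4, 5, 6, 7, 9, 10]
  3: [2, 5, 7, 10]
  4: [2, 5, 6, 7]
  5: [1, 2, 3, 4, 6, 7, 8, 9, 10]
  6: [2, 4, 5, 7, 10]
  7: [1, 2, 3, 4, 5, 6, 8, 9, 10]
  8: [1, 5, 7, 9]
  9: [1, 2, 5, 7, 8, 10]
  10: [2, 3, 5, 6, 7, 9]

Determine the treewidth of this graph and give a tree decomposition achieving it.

The largest bag has 5 vertices, giving width 4; this decomposition certifies tw(G) ≤ 4. For the lower bound, the 5 vertices {1, 5, 7, 8, 9} are pairwise adjacent, and any tree decomposition puts a clique entirely inside one bag — forcing width ≥ 4. Combining the bounds, tw(G) = 4.

Treewidth 4.
Bags: B1 = {2, 4, 5, 6, 7}  B2 = {2, 5, 6, 7, 10}  B3 = {2, 5, 7, 9, 10}  B4 = {1, 2, 5, 7, 9}  B5 = {1, 5, 7, 8, 9}  B6 = {2, 3, 5, 7, 10}
Tree: B1–B2, B2–B3, B3–B4, B4–B5, B3–B6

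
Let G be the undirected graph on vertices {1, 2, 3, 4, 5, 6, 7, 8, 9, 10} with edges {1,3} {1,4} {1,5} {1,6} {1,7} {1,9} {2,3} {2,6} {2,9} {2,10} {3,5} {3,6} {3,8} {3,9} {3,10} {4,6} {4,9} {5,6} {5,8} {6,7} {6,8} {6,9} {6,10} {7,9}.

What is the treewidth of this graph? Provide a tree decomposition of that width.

Each bag holds 4 vertices, so the decomposition has width 3, which upper-bounds the treewidth. For the lower bound, the 4 vertices {3, 5, 6, 8} are pairwise adjacent, and any tree decomposition puts a clique entirely inside one bag — forcing width ≥ 3. Hence tw(G) = 3 exactly.

Treewidth 3.
One such decomposition:
Bags: B1 = {2, 3, 6, 10}  B2 = {2, 3, 6, 9}  B3 = {1, 3, 6, 9}  B4 = {1, 6, 7, 9}  B5 = {1, 3, 5, 6}  B6 = {3, 5, 6, 8}  B7 = {1, 4, 6, 9}
Tree: B1–B2, B2–B3, B3–B4, B3–B5, B5–B6, B4–B7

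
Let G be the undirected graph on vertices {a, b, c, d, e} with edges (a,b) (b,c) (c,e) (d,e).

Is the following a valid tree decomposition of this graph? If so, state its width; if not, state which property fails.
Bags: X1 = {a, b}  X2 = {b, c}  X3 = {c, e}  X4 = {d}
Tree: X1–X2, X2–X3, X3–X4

No — edge (e,d) lies in no bag.

A tree decomposition must satisfy three properties: every vertex lies in some bag; for every edge, both endpoints lie together in some bag; and for every vertex, the bags containing it form a connected subtree. Here edge (e,d) lies in no bag, so the decomposition is invalid.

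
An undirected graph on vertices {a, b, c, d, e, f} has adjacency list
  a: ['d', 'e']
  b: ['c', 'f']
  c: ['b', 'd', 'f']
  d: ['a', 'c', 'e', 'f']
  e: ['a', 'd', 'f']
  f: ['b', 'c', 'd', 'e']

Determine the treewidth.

A width-2 tree decomposition is:
Bags: B1 = {c, d, f}  B2 = {d, e, f}  B3 = {b, c, f}  B4 = {a, d, e}
Tree: B1–B2, B1–B3, B2–B4
The largest bag has 3 vertices, giving width 2; this decomposition certifies tw(G) ≤ 2. On the other hand G contains the 3-clique {d, e, f}. A clique must lie in a single bag of any decomposition, so no decomposition can have width below 2. The upper and lower bounds meet at 2, so that is the treewidth.

2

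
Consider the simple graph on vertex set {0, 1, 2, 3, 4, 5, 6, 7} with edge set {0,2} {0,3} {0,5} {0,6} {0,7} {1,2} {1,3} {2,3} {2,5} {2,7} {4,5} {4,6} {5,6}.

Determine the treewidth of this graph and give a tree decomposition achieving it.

The largest bag has 3 vertices, giving width 2; this decomposition certifies tw(G) ≤ 2. Conversely, {0, 2, 3} is a clique of size 3, and the vertices of any clique must share a bag in every tree decomposition; so some bag has ≥ 3 vertices and tw(G) ≥ 2. Combining the bounds, tw(G) = 2.

Treewidth 2.
One such decomposition:
Bags: B1 = {0, 5, 6}  B2 = {4, 5, 6}  B3 = {0, 2, 5}  B4 = {0, 2, 3}  B5 = {0, 2, 7}  B6 = {1, 2, 3}
Tree: B1–B2, B1–B3, B3–B4, B3–B5, B4–B6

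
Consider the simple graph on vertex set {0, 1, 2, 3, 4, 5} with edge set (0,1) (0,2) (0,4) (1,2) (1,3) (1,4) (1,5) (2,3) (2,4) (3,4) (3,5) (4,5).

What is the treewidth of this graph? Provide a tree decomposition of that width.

Each bag holds 4 vertices, so the decomposition has width 3, which upper-bounds the treewidth. On the other hand G contains the 4-clique {0, 1, 2, 4}. A clique must lie in a single bag of any decomposition, so no decomposition can have width below 3. Therefore the treewidth is 3.

Treewidth 3.
One such decomposition:
Bags: B1 = {1, 2, 3, 4}  B2 = {0, 1, 2, 4}  B3 = {1, 3, 4, 5}
Tree: B1–B2, B1–B3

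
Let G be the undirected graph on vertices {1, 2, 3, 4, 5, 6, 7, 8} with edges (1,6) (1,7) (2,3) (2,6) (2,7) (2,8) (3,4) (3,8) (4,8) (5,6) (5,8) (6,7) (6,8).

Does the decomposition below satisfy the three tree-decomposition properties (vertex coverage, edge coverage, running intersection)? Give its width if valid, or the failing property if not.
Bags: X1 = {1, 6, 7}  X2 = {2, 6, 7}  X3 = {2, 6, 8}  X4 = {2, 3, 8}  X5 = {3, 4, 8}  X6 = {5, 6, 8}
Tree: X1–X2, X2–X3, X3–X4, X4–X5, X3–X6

Vertex coverage: the bags together contain {1, 2, 3, 4, 5, 6, 7, 8}, the full vertex set. Edge coverage: each edge of G has both endpoints in at least one bag. Running intersection: for every vertex, the bags containing it form a connected subtree. All three properties hold, so this is a valid tree decomposition of width max|bag| − 1 = 2, and hence tw(G) ≤ 2.

Yes; width 2.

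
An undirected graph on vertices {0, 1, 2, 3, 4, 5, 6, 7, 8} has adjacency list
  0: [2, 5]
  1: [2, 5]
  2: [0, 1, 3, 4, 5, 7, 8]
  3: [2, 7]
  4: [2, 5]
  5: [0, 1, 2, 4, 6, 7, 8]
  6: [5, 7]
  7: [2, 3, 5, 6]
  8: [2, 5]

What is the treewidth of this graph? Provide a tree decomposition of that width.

The largest bag has 3 vertices, giving width 2; this decomposition certifies tw(G) ≤ 2. Conversely, {2, 3, 7} is a clique of size 3, and the vertices of any clique must share a bag in every tree decomposition; so some bag has ≥ 3 vertices and tw(G) ≥ 2. Combining the bounds, tw(G) = 2.

Treewidth 2.
One such decomposition:
Bags: B1 = {2, 5, 7}  B2 = {2, 3, 7}  B3 = {2, 4, 5}  B4 = {5, 6, 7}  B5 = {0, 2, 5}  B6 = {2, 5, 8}  B7 = {1, 2, 5}
Tree: B1–B2, B1–B3, B1–B4, B3–B5, B1–B6, B3–B7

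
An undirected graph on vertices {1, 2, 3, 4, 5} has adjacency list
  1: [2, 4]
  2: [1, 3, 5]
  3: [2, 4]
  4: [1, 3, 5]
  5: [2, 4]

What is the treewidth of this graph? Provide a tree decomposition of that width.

Treewidth 2.
Bags: B1 = {2, 4, 5}  B2 = {1, 2, 4}  B3 = {2, 3, 4}
Tree: B1–B2, B2–B3

The largest bag has 3 vertices, giving width 2; this decomposition certifies tw(G) ≤ 2. For the lower bound, G contains the cycle 5–2–1–4–5, so G is not a forest; only forests have treewidth ≤ 1, hence tw(G) ≥ 2. Hence tw(G) = 2 exactly.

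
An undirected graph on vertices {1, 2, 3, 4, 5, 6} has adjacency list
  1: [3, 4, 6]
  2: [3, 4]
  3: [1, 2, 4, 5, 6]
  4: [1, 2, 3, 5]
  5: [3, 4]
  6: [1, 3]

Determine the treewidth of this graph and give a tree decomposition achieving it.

Treewidth 2.
One such decomposition:
Bags: B1 = {3, 4, 5}  B2 = {2, 3, 4}  B3 = {1, 3, 4}  B4 = {1, 3, 6}
Tree: B1–B2, B2–B3, B3–B4

Each bag holds 3 vertices, so the decomposition has width 2, which upper-bounds the treewidth. On the other hand G contains the 3-clique {1, 3, 4}. A clique must lie in a single bag of any decomposition, so no decomposition can have width below 2. Hence tw(G) = 2 exactly.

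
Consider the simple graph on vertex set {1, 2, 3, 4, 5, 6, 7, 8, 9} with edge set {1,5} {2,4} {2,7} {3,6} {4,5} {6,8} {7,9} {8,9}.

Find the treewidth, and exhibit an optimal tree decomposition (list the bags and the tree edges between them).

Every bag has size at most 2, so the width is 2 − 1 = 1 and tw(G) ≤ 1. G has an edge, so its treewidth is at least 1. Combining the bounds, tw(G) = 1.

Treewidth 1.
One such decomposition:
Bags: B1 = {3, 6}  B2 = {6, 8}  B3 = {8, 9}  B4 = {7, 9}  B5 = {2, 7}  B6 = {2, 4}  B7 = {4, 5}  B8 = {1, 5}
Tree: B1–B2, B2–B3, B3–B4, B4–B5, B5–B6, B6–B7, B7–B8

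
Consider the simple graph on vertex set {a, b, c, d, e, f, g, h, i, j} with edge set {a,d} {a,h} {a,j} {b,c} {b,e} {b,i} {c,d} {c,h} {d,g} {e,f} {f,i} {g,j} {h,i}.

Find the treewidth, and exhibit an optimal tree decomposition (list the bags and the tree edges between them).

The largest bag has 3 vertices, giving width 2; this decomposition certifies tw(G) ≤ 2. For the lower bound, G contains the cycle g–j–a–d–g, so G is not a forest; only forests have treewidth ≤ 1, hence tw(G) ≥ 2. Combining the bounds, tw(G) = 2.

Treewidth 2.
One optimal decomposition is:
Bags: B1 = {d, g, j}  B2 = {a, d, j}  B3 = {a, c, d}  B4 = {a, c, h}  B5 = {b, c, h}  B6 = {b, h, i}  B7 = {b, e, i}  B8 = {e, f, i}
Tree: B1–B2, B2–B3, B3–B4, B4–B5, B5–B6, B6–B7, B7–B8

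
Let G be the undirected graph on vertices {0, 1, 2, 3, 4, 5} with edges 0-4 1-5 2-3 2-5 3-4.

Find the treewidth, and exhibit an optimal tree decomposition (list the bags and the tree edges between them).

Treewidth 1.
One optimal decomposition is:
Bags: B1 = {1, 5}  B2 = {2, 5}  B3 = {2, 3}  B4 = {3, 4}  B5 = {0, 4}
Tree: B1–B2, B2–B3, B3–B4, B4–B5

The largest bag has 2 vertices, giving width 1; this decomposition certifies tw(G) ≤ 1. G has an edge, so its treewidth is at least 1. Hence tw(G) = 1 exactly.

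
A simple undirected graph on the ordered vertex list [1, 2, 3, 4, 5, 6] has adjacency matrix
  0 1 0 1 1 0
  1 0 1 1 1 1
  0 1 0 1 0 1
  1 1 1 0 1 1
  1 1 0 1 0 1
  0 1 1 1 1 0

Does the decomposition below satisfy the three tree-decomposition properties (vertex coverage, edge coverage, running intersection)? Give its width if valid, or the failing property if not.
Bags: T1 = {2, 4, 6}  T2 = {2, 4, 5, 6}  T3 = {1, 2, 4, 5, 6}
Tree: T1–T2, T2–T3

No — vertex 3 appears in no bag.

A tree decomposition must satisfy three properties: every vertex lies in some bag; for every edge, both endpoints lie together in some bag; and for every vertex, the bags containing it form a connected subtree. Here vertex 3 appears in no bag, so the decomposition is invalid.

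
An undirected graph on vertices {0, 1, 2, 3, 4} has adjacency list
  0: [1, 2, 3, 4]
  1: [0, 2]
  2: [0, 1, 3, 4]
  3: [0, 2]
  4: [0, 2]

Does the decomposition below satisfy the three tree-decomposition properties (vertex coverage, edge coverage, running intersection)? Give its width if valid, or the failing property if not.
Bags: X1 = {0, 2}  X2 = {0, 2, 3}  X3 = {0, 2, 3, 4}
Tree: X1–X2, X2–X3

A tree decomposition must satisfy three properties: every vertex lies in some bag; for every edge, both endpoints lie together in some bag; and for every vertex, the bags containing it form a connected subtree. Here vertex 1 appears in no bag, so the decomposition is invalid.

No — vertex 1 appears in no bag.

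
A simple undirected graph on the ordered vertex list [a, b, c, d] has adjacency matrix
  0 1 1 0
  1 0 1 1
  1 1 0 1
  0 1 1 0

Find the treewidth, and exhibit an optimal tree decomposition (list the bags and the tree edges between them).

Treewidth 2.
One optimal decomposition is:
Bags: B1 = {a, b, c}  B2 = {b, c, d}
Tree: B1–B2

The largest bag has 3 vertices, giving width 2; this decomposition certifies tw(G) ≤ 2. Conversely, {b, c, d} is a clique of size 3, and the vertices of any clique must share a bag in every tree decomposition; so some bag has ≥ 3 vertices and tw(G) ≥ 2. The upper and lower bounds meet at 2, so that is the treewidth.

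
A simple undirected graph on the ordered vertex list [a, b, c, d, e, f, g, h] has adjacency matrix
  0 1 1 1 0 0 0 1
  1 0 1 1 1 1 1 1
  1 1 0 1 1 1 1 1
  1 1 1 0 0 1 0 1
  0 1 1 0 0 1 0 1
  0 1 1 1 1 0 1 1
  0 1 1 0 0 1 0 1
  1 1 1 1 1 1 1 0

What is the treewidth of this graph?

A width-4 tree decomposition is:
Bags: B1 = {a, b, c, d, h}  B2 = {b, c, d, f, h}  B3 = {b, c, f, g, h}  B4 = {b, c, e, f, h}
Tree: B1–B2, B2–B3, B2–B4
Each bag holds 5 vertices, so the decomposition has width 4, which upper-bounds the treewidth. Conversely, {a, b, c, d, h} is a clique of size 5, and the vertices of any clique must share a bag in every tree decomposition; so some bag has ≥ 5 vertices and tw(G) ≥ 4. Hence tw(G) = 4 exactly.

4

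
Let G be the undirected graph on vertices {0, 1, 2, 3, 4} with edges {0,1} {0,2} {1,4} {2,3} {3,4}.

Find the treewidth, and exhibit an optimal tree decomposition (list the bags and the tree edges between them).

Treewidth 2.
Bags: B1 = {2, 3, 4}  B2 = {1, 2, 4}  B3 = {0, 1, 2}
Tree: B1–B2, B2–B3

Every bag has size at most 3, so the width is 3 − 1 = 2 and tw(G) ≤ 2. For the lower bound, G contains the cycle 2–3–4–1–0–2, so G is not a forest; only forests have treewidth ≤ 1, hence tw(G) ≥ 2. The upper and lower bounds meet at 2, so that is the treewidth.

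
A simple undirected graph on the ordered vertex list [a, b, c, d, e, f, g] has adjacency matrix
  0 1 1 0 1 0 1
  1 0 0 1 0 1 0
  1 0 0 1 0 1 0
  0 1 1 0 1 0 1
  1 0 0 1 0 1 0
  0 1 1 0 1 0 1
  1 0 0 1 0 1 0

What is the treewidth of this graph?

A width-3 tree decomposition is:
Bags: B1 = {a, b, d, f}  B2 = {a, d, f, g}  B3 = {a, d, e, f}  B4 = {a, c, d, f}
Tree: B1–B2, B2–B3, B3–B4
The largest bag has 4 vertices, giving width 3; this decomposition certifies tw(G) ≤ 3. For the lower bound: the 4 vertex sets {b,f}, {a,g}, {d}, {e} are disjoint, each induces a connected subgraph, and every pair is joined by at least one edge of G. Contracting each set to a single vertex therefore yields K_{4} as a minor, and since treewidth is minor-monotone, tw(G) ≥ tw(K_{4}) = 3. Hence tw(G) = 3 exactly.

3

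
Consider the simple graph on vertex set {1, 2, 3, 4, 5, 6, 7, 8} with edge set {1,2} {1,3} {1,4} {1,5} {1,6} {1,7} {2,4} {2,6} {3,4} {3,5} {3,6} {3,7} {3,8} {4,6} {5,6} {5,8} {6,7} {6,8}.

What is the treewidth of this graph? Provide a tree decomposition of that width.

Treewidth 3.
One such decomposition:
Bags: B1 = {1, 3, 6, 7}  B2 = {1, 3, 4, 6}  B3 = {1, 3, 5, 6}  B4 = {1, 2, 4, 6}  B5 = {3, 5, 6, 8}
Tree: B1–B2, B2–B3, B2–B4, B3–B5

Each bag holds 4 vertices, so the decomposition has width 3, which upper-bounds the treewidth. On the other hand G contains the 4-clique {3, 5, 6, 8}. A clique must lie in a single bag of any decomposition, so no decomposition can have width below 3. Therefore the treewidth is 3.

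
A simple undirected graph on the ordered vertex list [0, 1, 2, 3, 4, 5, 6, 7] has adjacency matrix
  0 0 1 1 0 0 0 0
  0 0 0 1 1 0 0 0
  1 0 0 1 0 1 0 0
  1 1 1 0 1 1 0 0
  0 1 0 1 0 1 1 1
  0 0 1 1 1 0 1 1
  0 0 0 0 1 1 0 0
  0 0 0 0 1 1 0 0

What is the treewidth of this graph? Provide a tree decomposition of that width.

Treewidth 2.
Bags: B1 = {0, 2, 3}  B2 = {2, 3, 5}  B3 = {3, 4, 5}  B4 = {1, 3, 4}  B5 = {4, 5, 7}  B6 = {4, 5, 6}
Tree: B1–B2, B2–B3, B3–B4, B3–B5, B3–B6

The largest bag has 3 vertices, giving width 2; this decomposition certifies tw(G) ≤ 2. For the lower bound, the 3 vertices {1, 3, 4} are pairwise adjacent, and any tree decomposition puts a clique entirely inside one bag — forcing width ≥ 2. Hence tw(G) = 2 exactly.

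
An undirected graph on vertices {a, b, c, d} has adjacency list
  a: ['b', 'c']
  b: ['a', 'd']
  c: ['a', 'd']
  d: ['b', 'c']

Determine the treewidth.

2

A width-2 tree decomposition is:
Bags: B1 = {a, c, d}  B2 = {a, b, d}
Tree: B1–B2
Every bag has size at most 3, so the width is 3 − 1 = 2 and tw(G) ≤ 2. Since a–c–d–b–a is a cycle in G, G is not acyclic. Forests are exactly the graphs of treewidth ≤ 1, so tw(G) ≥ 2. The upper and lower bounds meet at 2, so that is the treewidth.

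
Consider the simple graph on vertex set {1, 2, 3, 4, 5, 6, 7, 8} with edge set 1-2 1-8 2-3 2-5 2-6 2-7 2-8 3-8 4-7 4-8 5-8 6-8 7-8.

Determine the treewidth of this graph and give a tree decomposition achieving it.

Every bag has size at most 3, so the width is 3 − 1 = 2 and tw(G) ≤ 2. On the other hand G contains the 3-clique {1, 2, 8}. A clique must lie in a single bag of any decomposition, so no decomposition can have width below 2. Combining the bounds, tw(G) = 2.

Treewidth 2.
One such decomposition:
Bags: B1 = {2, 5, 8}  B2 = {2, 3, 8}  B3 = {2, 6, 8}  B4 = {2, 7, 8}  B5 = {4, 7, 8}  B6 = {1, 2, 8}
Tree: B1–B2, B1–B3, B2–B4, B4–B5, B3–B6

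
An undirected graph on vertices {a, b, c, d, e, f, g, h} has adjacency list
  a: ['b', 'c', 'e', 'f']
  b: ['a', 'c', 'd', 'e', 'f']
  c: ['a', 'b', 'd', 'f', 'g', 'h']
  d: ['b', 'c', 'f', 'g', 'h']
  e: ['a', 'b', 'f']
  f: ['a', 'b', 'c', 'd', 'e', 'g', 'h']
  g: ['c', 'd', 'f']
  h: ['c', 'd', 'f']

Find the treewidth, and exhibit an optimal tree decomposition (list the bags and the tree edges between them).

Every bag has size at most 4, so the width is 4 − 1 = 3 and tw(G) ≤ 3. For the lower bound, the 4 vertices {a, b, e, f} are pairwise adjacent, and any tree decomposition puts a clique entirely inside one bag — forcing width ≥ 3. Combining the bounds, tw(G) = 3.

Treewidth 3.
Bags: B1 = {b, c, d, f}  B2 = {a, b, c, f}  B3 = {c, d, f, h}  B4 = {c, d, f, g}  B5 = {a, b, e, f}
Tree: B1–B2, B1–B3, B1–B4, B2–B5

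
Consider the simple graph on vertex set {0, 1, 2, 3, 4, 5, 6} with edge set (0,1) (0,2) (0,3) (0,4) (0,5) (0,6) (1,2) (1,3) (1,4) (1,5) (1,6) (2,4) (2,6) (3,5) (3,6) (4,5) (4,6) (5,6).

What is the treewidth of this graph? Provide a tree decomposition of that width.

Each bag holds 5 vertices, so the decomposition has width 4, which upper-bounds the treewidth. For the lower bound, the 5 vertices {0, 1, 3, 5, 6} are pairwise adjacent, and any tree decomposition puts a clique entirely inside one bag — forcing width ≥ 4. Therefore the treewidth is 4.

Treewidth 4.
One optimal decomposition is:
Bags: B1 = {0, 1, 3, 5, 6}  B2 = {0, 1, 4, 5, 6}  B3 = {0, 1, 2, 4, 6}
Tree: B1–B2, B2–B3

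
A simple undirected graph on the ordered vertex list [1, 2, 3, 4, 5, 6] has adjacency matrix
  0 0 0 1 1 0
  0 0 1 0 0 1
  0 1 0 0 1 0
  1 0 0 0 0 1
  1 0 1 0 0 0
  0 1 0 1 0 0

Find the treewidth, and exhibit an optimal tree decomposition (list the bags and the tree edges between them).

Treewidth 2.
Bags: B1 = {1, 3, 5}  B2 = {1, 2, 3}  B3 = {1, 2, 6}  B4 = {1, 4, 6}
Tree: B1–B2, B2–B3, B3–B4

The largest bag has 3 vertices, giving width 2; this decomposition certifies tw(G) ≤ 2. For the lower bound, G contains the cycle 1–5–3–2–6–4–1, so G is not a forest; only forests have treewidth ≤ 1, hence tw(G) ≥ 2. Therefore the treewidth is 2.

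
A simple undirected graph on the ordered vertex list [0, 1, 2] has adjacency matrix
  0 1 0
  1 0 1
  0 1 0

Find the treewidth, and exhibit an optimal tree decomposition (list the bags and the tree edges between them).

Treewidth 1.
Bags: B1 = {0, 1}  B2 = {1, 2}
Tree: B1–B2

Each bag holds 2 vertices, so the decomposition has width 1, which upper-bounds the treewidth. Since G has at least one edge (e.g. 0–1), it is not an edgeless graph, so tw(G) ≥ 1. Combining the bounds, tw(G) = 1.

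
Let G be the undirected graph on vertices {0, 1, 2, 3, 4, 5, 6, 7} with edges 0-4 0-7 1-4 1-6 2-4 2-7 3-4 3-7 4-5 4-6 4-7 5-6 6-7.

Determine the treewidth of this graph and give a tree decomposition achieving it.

Each bag holds 3 vertices, so the decomposition has width 2, which upper-bounds the treewidth. For the lower bound, the 3 vertices {1, 4, 6} are pairwise adjacent, and any tree decomposition puts a clique entirely inside one bag — forcing width ≥ 2. Hence tw(G) = 2 exactly.

Treewidth 2.
One optimal decomposition is:
Bags: B1 = {4, 6, 7}  B2 = {4, 5, 6}  B3 = {1, 4, 6}  B4 = {3, 4, 7}  B5 = {2, 4, 7}  B6 = {0, 4, 7}
Tree: B1–B2, B2–B3, B1–B4, B1–B5, B5–B6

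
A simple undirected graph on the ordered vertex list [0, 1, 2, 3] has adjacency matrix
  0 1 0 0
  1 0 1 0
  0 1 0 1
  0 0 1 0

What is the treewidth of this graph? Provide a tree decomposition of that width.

Every bag has size at most 2, so the width is 2 − 1 = 1 and tw(G) ≤ 1. Any graph with an edge has treewidth ≥ 1, and G has the edge 1–2. Combining the bounds, tw(G) = 1.

Treewidth 1.
Bags: B1 = {1, 2}  B2 = {0, 1}  B3 = {2, 3}
Tree: B1–B2, B1–B3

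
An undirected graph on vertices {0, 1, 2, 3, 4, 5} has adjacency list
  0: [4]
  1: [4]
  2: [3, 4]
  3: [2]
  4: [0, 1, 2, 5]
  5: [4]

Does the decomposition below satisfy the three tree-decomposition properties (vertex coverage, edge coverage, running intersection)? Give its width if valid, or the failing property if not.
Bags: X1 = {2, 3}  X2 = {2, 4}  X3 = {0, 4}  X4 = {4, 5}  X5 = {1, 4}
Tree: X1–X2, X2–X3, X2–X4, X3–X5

Every vertex of G appears in some bag (union = {0, 1, 2, 3, 4, 5}); every edge is covered by a bag; and for each vertex v the set of bags containing v is connected in the bag tree. The decomposition is therefore valid. The largest bag has 2 vertices, so the width is 1.

Yes; width 1.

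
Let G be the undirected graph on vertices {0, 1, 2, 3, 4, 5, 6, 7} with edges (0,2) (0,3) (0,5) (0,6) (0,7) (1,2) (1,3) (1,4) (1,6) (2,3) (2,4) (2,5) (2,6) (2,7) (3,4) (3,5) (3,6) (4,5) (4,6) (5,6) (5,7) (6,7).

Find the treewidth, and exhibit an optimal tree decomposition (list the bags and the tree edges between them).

Every bag has size at most 5, so the width is 5 − 1 = 4 and tw(G) ≤ 4. Conversely, {0, 2, 3, 5, 6} is a clique of size 5, and the vertices of any clique must share a bag in every tree decomposition; so some bag has ≥ 5 vertices and tw(G) ≥ 4. Combining the bounds, tw(G) = 4.

Treewidth 4.
One optimal decomposition is:
Bags: B1 = {2, 3, 4, 5, 6}  B2 = {0, 2, 3, 5, 6}  B3 = {1, 2, 3, 4, 6}  B4 = {0, 2, 5, 6, 7}
Tree: B1–B2, B1–B3, B2–B4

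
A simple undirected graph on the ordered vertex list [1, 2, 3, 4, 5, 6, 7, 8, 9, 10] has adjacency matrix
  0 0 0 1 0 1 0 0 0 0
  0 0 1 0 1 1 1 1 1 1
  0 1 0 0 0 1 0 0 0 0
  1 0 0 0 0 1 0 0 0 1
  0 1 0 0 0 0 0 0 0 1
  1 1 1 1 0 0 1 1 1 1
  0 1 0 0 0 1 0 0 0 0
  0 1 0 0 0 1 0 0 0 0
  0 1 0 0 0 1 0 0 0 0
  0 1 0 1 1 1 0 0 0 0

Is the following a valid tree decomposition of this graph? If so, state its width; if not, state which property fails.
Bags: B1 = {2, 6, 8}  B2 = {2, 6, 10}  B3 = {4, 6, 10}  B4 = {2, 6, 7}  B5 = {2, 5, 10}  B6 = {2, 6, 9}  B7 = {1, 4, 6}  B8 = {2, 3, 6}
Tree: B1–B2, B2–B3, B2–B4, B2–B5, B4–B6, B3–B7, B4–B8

Yes; width 2.

Checking the three conditions: (i) the bags cover all of {1, 2, 3, 4, 5, 6, 7, 8, 9, 10}; (ii) for each edge, some bag contains both endpoints; (iii) the bags containing any fixed vertex form a subtree. All hold, so the decomposition is valid with width 3 − 1 = 2.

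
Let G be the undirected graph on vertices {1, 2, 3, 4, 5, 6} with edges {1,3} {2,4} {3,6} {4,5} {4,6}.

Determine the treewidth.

A width-1 tree decomposition is:
Bags: B1 = {4, 6}  B2 = {4, 5}  B3 = {3, 6}  B4 = {2, 4}  B5 = {1, 3}
Tree: B1–B2, B1–B3, B2–B4, B3–B5
Every bag has size at most 2, so the width is 2 − 1 = 1 and tw(G) ≤ 1. G has an edge, so its treewidth is at least 1. Combining the bounds, tw(G) = 1.

1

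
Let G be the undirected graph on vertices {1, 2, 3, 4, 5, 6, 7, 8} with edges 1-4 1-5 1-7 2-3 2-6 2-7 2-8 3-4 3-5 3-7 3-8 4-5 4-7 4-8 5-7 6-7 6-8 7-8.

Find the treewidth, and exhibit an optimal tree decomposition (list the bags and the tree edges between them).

Treewidth 3.
Bags: B1 = {3, 4, 5, 7}  B2 = {3, 4, 7, 8}  B3 = {1, 4, 5, 7}  B4 = {2, 3, 7, 8}  B5 = {2, 6, 7, 8}
Tree: B1–B2, B1–B3, B2–B4, B4–B5

The largest bag has 4 vertices, giving width 3; this decomposition certifies tw(G) ≤ 3. For the lower bound, the 4 vertices {1, 4, 5, 7} are pairwise adjacent, and any tree decomposition puts a clique entirely inside one bag — forcing width ≥ 3. Hence tw(G) = 3 exactly.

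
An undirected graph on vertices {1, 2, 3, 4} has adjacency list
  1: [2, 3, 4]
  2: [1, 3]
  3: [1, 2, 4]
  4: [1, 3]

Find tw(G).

A width-2 tree decomposition is:
Bags: B1 = {1, 2, 3}  B2 = {1, 3, 4}
Tree: B1–B2
Every bag has size at most 3, so the width is 3 − 1 = 2 and tw(G) ≤ 2. For the lower bound, the 3 vertices {1, 2, 3} are pairwise adjacent, and any tree decomposition puts a clique entirely inside one bag — forcing width ≥ 2. Combining the bounds, tw(G) = 2.

2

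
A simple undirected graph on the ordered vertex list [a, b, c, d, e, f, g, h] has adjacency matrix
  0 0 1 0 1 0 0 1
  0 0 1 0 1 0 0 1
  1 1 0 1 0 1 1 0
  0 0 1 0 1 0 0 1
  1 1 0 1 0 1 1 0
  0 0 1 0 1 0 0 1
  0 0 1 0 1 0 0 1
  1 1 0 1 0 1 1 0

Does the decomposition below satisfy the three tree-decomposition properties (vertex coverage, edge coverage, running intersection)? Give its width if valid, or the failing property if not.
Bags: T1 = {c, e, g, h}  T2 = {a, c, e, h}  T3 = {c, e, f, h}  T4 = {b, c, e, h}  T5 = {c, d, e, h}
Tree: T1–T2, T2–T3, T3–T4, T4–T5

Yes; width 3.

Every vertex of G appears in some bag (union = {a, b, c, d, e, f, g, h}); every edge is covered by a bag; and for each vertex v the set of bags containing v is connected in the bag tree. The decomposition is therefore valid. The largest bag has 4 vertices, so the width is 3.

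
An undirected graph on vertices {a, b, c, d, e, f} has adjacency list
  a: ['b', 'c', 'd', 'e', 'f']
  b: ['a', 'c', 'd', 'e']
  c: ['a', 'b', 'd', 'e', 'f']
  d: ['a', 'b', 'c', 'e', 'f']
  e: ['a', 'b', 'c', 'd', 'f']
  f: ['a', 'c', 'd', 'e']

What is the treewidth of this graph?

A width-4 tree decomposition is:
Bags: B1 = {a, b, c, d, e}  B2 = {a, c, d, e, f}
Tree: B1–B2
The largest bag has 5 vertices, giving width 4; this decomposition certifies tw(G) ≤ 4. For the lower bound, the 5 vertices {a, c, d, e, f} are pairwise adjacent, and any tree decomposition puts a clique entirely inside one bag — forcing width ≥ 4. The upper and lower bounds meet at 4, so that is the treewidth.

4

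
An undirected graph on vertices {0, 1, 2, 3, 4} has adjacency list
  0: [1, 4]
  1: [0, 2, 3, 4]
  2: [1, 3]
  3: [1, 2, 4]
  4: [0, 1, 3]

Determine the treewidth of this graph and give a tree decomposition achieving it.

The largest bag has 3 vertices, giving width 2; this decomposition certifies tw(G) ≤ 2. Conversely, {0, 1, 4} is a clique of size 3, and the vertices of any clique must share a bag in every tree decomposition; so some bag has ≥ 3 vertices and tw(G) ≥ 2. Hence tw(G) = 2 exactly.

Treewidth 2.
One optimal decomposition is:
Bags: B1 = {1, 2, 3}  B2 = {1, 3, 4}  B3 = {0, 1, 4}
Tree: B1–B2, B2–B3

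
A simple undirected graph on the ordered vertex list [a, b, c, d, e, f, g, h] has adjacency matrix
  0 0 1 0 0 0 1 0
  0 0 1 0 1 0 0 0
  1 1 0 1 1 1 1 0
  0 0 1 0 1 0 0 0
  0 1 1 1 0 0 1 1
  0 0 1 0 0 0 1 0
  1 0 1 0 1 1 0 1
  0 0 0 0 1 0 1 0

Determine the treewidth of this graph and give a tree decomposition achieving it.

Treewidth 2.
One optimal decomposition is:
Bags: B1 = {a, c, g}  B2 = {c, e, g}  B3 = {c, d, e}  B4 = {c, f, g}  B5 = {b, c, e}  B6 = {e, g, h}
Tree: B1–B2, B2–B3, B2–B4, B2–B5, B2–B6

Each bag holds 3 vertices, so the decomposition has width 2, which upper-bounds the treewidth. For the lower bound, the 3 vertices {e, g, h} are pairwise adjacent, and any tree decomposition puts a clique entirely inside one bag — forcing width ≥ 2. The upper and lower bounds meet at 2, so that is the treewidth.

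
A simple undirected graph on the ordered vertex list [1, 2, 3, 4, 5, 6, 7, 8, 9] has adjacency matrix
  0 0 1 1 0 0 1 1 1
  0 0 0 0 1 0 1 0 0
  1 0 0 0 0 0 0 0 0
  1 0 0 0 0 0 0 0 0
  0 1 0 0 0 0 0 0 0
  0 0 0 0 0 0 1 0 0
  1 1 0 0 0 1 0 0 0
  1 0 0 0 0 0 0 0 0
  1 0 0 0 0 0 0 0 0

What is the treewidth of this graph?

A width-1 tree decomposition is:
Bags: B1 = {1, 7}  B2 = {6, 7}  B3 = {2, 7}  B4 = {2, 5}  B5 = {1, 4}  B6 = {1, 8}  B7 = {1, 9}  B8 = {1, 3}
Tree: B1–B2, B2–B3, B3–B4, B1–B5, B5–B6, B5–B7, B1–B8
The largest bag has 2 vertices, giving width 1; this decomposition certifies tw(G) ≤ 1. Since G has at least one edge (e.g. 7–1), it is not an edgeless graph, so tw(G) ≥ 1. Hence tw(G) = 1 exactly.

1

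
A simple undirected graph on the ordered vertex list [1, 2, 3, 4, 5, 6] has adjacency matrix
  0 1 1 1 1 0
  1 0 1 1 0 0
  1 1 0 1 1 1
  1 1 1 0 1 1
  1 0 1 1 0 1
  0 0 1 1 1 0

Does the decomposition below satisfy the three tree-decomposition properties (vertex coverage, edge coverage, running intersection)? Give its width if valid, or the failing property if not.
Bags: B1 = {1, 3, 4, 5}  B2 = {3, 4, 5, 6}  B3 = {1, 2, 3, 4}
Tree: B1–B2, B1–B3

Yes; width 3.

Every vertex of G appears in some bag (union = {1, 2, 3, 4, 5, 6}); every edge is covered by a bag; and for each vertex v the set of bags containing v is connected in the bag tree. The decomposition is therefore valid. The largest bag has 4 vertices, so the width is 3.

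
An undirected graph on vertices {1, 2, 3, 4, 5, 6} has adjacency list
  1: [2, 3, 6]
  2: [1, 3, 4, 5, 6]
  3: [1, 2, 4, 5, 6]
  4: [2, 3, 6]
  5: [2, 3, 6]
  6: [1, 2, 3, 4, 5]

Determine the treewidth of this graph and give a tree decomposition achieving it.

Treewidth 3.
One such decomposition:
Bags: B1 = {2, 3, 5, 6}  B2 = {1, 2, 3, 6}  B3 = {2, 3, 4, 6}
Tree: B1–B2, B2–B3

Every bag has size at most 4, so the width is 4 − 1 = 3 and tw(G) ≤ 3. Conversely, {1, 2, 3, 6} is a clique of size 4, and the vertices of any clique must share a bag in every tree decomposition; so some bag has ≥ 4 vertices and tw(G) ≥ 3. Combining the bounds, tw(G) = 3.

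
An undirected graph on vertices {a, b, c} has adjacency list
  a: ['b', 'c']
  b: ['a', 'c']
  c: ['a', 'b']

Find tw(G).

2

A width-2 tree decomposition is:
Bags: B1 = {a, b, c}
Tree: (single bag)
A single bag containing all 3 vertices is trivially a valid decomposition of width 2. For the lower bound, the 3 vertices {a, b, c} are pairwise adjacent, and any tree decomposition puts a clique entirely inside one bag — forcing width ≥ 2. Hence tw(G) = 2 exactly.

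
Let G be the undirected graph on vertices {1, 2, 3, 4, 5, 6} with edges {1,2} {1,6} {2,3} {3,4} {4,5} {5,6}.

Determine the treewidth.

2

A width-2 tree decomposition is:
Bags: B1 = {1, 2, 3}  B2 = {1, 3, 6}  B3 = {3, 5, 6}  B4 = {3, 4, 5}
Tree: B1–B2, B2–B3, B3–B4
Each bag holds 3 vertices, so the decomposition has width 2, which upper-bounds the treewidth. For the lower bound, G contains the cycle 3–2–1–6–5–4–3, so G is not a forest; only forests have treewidth ≤ 1, hence tw(G) ≥ 2. Therefore the treewidth is 2.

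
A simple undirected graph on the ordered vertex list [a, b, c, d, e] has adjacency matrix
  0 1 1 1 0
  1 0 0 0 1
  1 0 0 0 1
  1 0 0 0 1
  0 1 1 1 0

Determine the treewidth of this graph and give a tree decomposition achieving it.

Every bag has size at most 3, so the width is 3 − 1 = 2 and tw(G) ≤ 2. For the lower bound, G contains the cycle d–a–c–e–d, so G is not a forest; only forests have treewidth ≤ 1, hence tw(G) ≥ 2. The upper and lower bounds meet at 2, so that is the treewidth.

Treewidth 2.
One such decomposition:
Bags: B1 = {a, d, e}  B2 = {a, c, e}  B3 = {a, b, e}
Tree: B1–B2, B2–B3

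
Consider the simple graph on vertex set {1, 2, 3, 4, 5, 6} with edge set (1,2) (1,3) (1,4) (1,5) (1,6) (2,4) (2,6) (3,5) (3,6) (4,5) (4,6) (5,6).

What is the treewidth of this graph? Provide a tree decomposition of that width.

Treewidth 3.
One such decomposition:
Bags: B1 = {1, 4, 5, 6}  B2 = {1, 2, 4, 6}  B3 = {1, 3, 5, 6}
Tree: B1–B2, B1–B3

Each bag holds 4 vertices, so the decomposition has width 3, which upper-bounds the treewidth. For the lower bound, the 4 vertices {1, 3, 5, 6} are pairwise adjacent, and any tree decomposition puts a clique entirely inside one bag — forcing width ≥ 3. Combining the bounds, tw(G) = 3.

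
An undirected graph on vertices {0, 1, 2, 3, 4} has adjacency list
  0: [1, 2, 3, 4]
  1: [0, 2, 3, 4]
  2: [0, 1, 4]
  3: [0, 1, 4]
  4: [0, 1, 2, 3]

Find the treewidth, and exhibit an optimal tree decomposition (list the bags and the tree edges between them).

Treewidth 3.
One optimal decomposition is:
Bags: B1 = {0, 1, 2, 4}  B2 = {0, 1, 3, 4}
Tree: B1–B2

The largest bag has 4 vertices, giving width 3; this decomposition certifies tw(G) ≤ 3. On the other hand G contains the 4-clique {0, 1, 2, 4}. A clique must lie in a single bag of any decomposition, so no decomposition can have width below 3. Therefore the treewidth is 3.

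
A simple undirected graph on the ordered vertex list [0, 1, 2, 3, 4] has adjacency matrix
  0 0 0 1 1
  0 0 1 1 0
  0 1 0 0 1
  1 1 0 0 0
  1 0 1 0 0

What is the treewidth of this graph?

A width-2 tree decomposition is:
Bags: B1 = {1, 2, 3}  B2 = {0, 2, 3}  B3 = {0, 2, 4}
Tree: B1–B2, B2–B3
Every bag has size at most 3, so the width is 3 − 1 = 2 and tw(G) ≤ 2. For the lower bound, G contains the cycle 2–1–3–0–4–2, so G is not a forest; only forests have treewidth ≤ 1, hence tw(G) ≥ 2. Hence tw(G) = 2 exactly.

2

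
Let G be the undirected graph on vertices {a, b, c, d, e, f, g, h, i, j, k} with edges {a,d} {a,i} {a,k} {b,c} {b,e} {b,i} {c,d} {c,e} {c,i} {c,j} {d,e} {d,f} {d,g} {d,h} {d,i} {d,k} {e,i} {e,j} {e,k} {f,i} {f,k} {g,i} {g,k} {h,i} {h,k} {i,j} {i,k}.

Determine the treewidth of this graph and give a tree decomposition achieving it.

Each bag holds 4 vertices, so the decomposition has width 3, which upper-bounds the treewidth. Conversely, {c, d, e, i} is a clique of size 4, and the vertices of any clique must share a bag in every tree decomposition; so some bag has ≥ 4 vertices and tw(G) ≥ 3. The upper and lower bounds meet at 3, so that is the treewidth.

Treewidth 3.
One such decomposition:
Bags: B1 = {d, e, i, k}  B2 = {c, d, e, i}  B3 = {b, c, e, i}  B4 = {a, d, i, k}  B5 = {c, e, i, j}  B6 = {d, f, i, k}  B7 = {d, h, i, k}  B8 = {d, g, i, k}
Tree: B1–B2, B2–B3, B1–B4, B3–B5, B1–B6, B1–B7, B7–B8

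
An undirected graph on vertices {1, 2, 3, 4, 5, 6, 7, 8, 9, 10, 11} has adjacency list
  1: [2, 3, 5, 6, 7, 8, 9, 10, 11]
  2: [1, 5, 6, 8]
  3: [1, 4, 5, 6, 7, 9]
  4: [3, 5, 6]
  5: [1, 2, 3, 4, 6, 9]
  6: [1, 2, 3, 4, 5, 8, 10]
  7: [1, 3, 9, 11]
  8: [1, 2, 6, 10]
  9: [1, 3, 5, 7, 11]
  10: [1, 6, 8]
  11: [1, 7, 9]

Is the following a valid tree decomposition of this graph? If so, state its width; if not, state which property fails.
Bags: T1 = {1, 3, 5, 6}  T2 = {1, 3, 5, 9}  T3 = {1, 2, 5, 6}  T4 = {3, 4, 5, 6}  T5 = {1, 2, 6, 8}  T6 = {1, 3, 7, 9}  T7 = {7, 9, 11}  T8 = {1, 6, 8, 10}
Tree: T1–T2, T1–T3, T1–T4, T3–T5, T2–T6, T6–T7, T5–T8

No — edge (1,11) lies in no bag.

A tree decomposition must satisfy three properties: every vertex lies in some bag; for every edge, both endpoints lie together in some bag; and for every vertex, the bags containing it form a connected subtree. Here edge (1,11) lies in no bag, so the decomposition is invalid.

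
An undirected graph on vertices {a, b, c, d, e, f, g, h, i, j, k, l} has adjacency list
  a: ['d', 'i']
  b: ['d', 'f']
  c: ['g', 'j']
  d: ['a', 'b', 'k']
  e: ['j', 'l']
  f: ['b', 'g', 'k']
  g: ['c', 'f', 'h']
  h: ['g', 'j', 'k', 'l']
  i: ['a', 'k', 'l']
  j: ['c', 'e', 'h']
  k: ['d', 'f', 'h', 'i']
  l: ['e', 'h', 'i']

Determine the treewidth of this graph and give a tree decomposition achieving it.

Treewidth 3.
One optimal decomposition is:
Bags: B1 = {a, b, d, f}  B2 = {a, d, f, k}  B3 = {a, f, i, k}  B4 = {f, g, i, k}  B5 = {g, h, i, k}  B6 = {g, h, i, l}  B7 = {c, g, h, l}  B8 = {c, h, j, l}  B9 = {c, e, j, l}
Tree: B1–B2, B2–B3, B3–B4, B4–B5, B5–B6, B6–B7, B7–B8, B8–B9

The largest bag has 4 vertices, giving width 3; this decomposition certifies tw(G) ≤ 3. For the lower bound: the 4 vertex sets {a,b,d}, {f}, {k}, {g,h,i,l} are disjoint, each induces a connected subgraph, and every pair is joined by at least one edge of G. Contracting each set to a single vertex therefore yields K_{4} as a minor, and since treewidth is minor-monotone, tw(G) ≥ tw(K_{4}) = 3. Hence tw(G) = 3 exactly.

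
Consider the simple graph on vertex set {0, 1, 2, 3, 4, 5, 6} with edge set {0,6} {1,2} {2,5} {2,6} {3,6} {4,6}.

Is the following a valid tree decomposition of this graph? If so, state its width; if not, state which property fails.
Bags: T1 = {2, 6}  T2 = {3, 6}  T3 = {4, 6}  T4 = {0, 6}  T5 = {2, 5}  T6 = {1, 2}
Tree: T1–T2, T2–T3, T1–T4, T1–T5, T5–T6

Every vertex of G appears in some bag (union = {0, 1, 2, 3, 4, 5, 6}); every edge is covered by a bag; and for each vertex v the set of bags containing v is connected in the bag tree. The decomposition is therefore valid. The largest bag has 2 vertices, so the width is 1.

Yes; width 1.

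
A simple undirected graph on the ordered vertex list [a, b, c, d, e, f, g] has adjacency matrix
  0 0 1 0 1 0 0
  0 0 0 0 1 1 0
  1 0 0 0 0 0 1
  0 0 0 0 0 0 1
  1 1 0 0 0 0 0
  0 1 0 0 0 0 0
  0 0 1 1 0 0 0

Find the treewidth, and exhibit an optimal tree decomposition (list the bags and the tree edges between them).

Each bag holds 2 vertices, so the decomposition has width 1, which upper-bounds the treewidth. Any graph with an edge has treewidth ≥ 1, and G has the edge d–g. Hence tw(G) = 1 exactly.

Treewidth 1.
One optimal decomposition is:
Bags: B1 = {d, g}  B2 = {c, g}  B3 = {a, c}  B4 = {a, e}  B5 = {b, e}  B6 = {b, f}
Tree: B1–B2, B2–B3, B3–B4, B4–B5, B5–B6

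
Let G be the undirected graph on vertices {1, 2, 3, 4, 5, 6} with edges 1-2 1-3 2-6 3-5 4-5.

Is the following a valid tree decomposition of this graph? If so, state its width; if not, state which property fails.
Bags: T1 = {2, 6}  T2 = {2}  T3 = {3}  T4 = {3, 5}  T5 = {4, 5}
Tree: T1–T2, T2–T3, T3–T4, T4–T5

A tree decomposition must satisfy three properties: every vertex lies in some bag; for every edge, both endpoints lie together in some bag; and for every vertex, the bags containing it form a connected subtree. Here vertex 1 appears in no bag, so the decomposition is invalid.

No — vertex 1 appears in no bag.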